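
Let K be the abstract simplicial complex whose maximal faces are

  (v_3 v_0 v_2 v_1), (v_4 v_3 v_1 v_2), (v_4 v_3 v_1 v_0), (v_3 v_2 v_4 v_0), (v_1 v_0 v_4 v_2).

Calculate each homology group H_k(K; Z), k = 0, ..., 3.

H_0 ≅ Z,  H_1 = 0,  H_2 = 0,  H_3 ≅ Z.

Order the vertices as v_0 < v_1 < v_2 < v_3 < v_4. Listing each simplex with vertices in this order, K has dimension 3 with simplices:

  0-simplices (5): [v_0], [v_1], [v_2], [v_3], [v_4]
  1-simplices (10): [v_0,v_1], [v_0,v_2], [v_0,v_3], [v_0,v_4], [v_1,v_2], [v_1,v_3], [v_1,v_4], [v_2,v_3], [v_2,v_4], [v_3,v_4]
  2-simplices (10): [v_0,v_1,v_2], [v_0,v_1,v_3], [v_0,v_1,v_4], [v_0,v_2,v_3], [v_0,v_2,v_4], [v_0,v_3,v_4], [v_1,v_2,v_3], [v_1,v_2,v_4], [v_1,v_3,v_4], [v_2,v_3,v_4]
  3-simplices (5): [v_0,v_1,v_2,v_3], [v_0,v_1,v_2,v_4], [v_0,v_1,v_3,v_4], [v_0,v_2,v_3,v_4], [v_1,v_2,v_3,v_4]

so the chain groups are C_0 ≅ Z^5, C_1 ≅ Z^10, C_2 ≅ Z^10, C_3 ≅ Z^5.

∂_1: C_1 → C_0 is given by ∂[p,q] = [q] − [p]. For instance
  ∂[v_2,v_3] = [v_3] − [v_2].
This gives a 5×10 integer matrix of rank 4; reducing to Smith normal form yields diagonal entries (1,1,1,1).

The boundary map ∂_2: C_2 → C_1 acts by ∂[p,q,r] = [q,r] − [p,r] + [p,q]. For instance
  ∂[v_1,v_3,v_4] = [v_3,v_4] − [v_1,v_4] + [v_1,v_3],
  ∂[v_1,v_2,v_3] = [v_2,v_3] − [v_1,v_3] + [v_1,v_2].
This gives a 10×10 integer matrix of rank 6; reducing to Smith normal form yields diagonal entries (1,1,1,1,1,1).

The boundary map ∂_3: C_3 → C_2 sends each 3-simplex σ to the alternating sum Σ_i (−1)^i (σ with its i-th vertex removed). For instance
  ∂[v_0,v_1,v_2,v_4] = [v_1,v_2,v_4] − [v_0,v_2,v_4] + [v_0,v_1,v_4] − [v_0,v_1,v_2],
  ∂[v_0,v_1,v_3,v_4] = [v_1,v_3,v_4] − [v_0,v_3,v_4] + [v_0,v_1,v_4] − [v_0,v_1,v_3].
The resulting 10×5 matrix has rank 4, and its Smith normal form has invariant factors (1,1,1,1).

Now H_k = ker ∂_k / im ∂_{k+1}, so:

  H_0: rank C_0 − rank ∂_1 = 5 − 4 = 1, and the invariant factors of ∂_1 are all 1, so H_0 = Z.
  H_1: rank ker ∂_1 − rank ∂_2 = (10 − 4) − 6 = 0, and the invariant factors of ∂_2 are all 1, so H_1 = 0.
  H_2: rank ker ∂_2 − rank ∂_3 = (10 − 6) − 4 = 0, and the invariant factors of ∂_3 are all 1, so H_2 = 0.
  H_3: rank ker ∂_3 − rank ∂_4 = (5 − 4) − 0 = 1, and there is no ∂_4, so H_3 = Z.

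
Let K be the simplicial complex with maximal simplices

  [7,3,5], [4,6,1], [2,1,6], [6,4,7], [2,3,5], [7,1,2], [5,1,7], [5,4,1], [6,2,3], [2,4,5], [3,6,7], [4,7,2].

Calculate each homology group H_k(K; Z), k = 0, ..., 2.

H_0 ≅ Z,  H_1 ≅ Z/2Z,  H_2 = 0.

K has 7 vertices, 18 edges, 12 triangles.
rank ∂_0 = 0, rank ∂_1 = 6 ⇒ b_0 = 7 − 0 − 6 = 1; all invariant factors of ∂_1 are 1 so no torsion. So H_0 ≅ Z.
rank ∂_1 = 6, rank ∂_2 = 12 ⇒ b_1 = 18 − 6 − 12 = 0; ∂_2 has invariant factor(s) [2] giving torsion. So H_1 ≅ Z/2Z.
rank ∂_2 = 12, rank ∂_3 = 0 ⇒ b_2 = 12 − 12 − 0 = 0. So H_2 ≅ 0.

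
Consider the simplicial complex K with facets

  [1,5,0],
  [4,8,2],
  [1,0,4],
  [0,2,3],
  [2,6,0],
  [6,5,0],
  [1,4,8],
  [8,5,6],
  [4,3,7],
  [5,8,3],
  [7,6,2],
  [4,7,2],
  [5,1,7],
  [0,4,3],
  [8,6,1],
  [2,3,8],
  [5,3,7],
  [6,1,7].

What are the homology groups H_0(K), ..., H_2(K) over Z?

H_0 = Z,  H_1 = Z ⊕ Z/2,  H_2 = 0.

Order the vertices as 0 < 1 < 2 < 3 < 4 < 5 < 6 < 7 < 8. Listing each simplex with vertices in this order, K has dimension 2 with simplices:

  0-simplices (9): [0], [1], [2], [3], [4], [5], [6], [7], [8]
  1-simplices (27): (27 of them)
  2-simplices (18): [0,1,4], [0,1,5], [0,2,3], [0,2,6], [0,3,4], [0,5,6], [1,4,8], [1,5,7], [1,6,7], [1,6,8], [2,3,8], [2,4,7], [2,4,8], [2,6,7], [3,4,7], [3,5,7], [3,5,8], [5,6,8]

so the chain groups are C_0 ≅ Z^9, C_1 ≅ Z^27, C_2 ≅ Z^18.

Boundary ∂_1: C_1 → C_0 sends each edge [p,q] (with p < q) to q − p. For instance
  ∂[0,5] = [5] − [0].
The 9×27 boundary matrix has rank 8 and Smith normal form diag(1,1,1,1,1,1,1,1).

The boundary map ∂_2: C_2 → C_1 maps a triangle to the signed sum of its edges. For instance
  ∂[0,2,3] = [2,3] − [0,3] + [0,2],
  ∂[0,1,5] = [1,5] − [0,5] + [0,1].
The 27×18 boundary matrix has rank 18 and Smith normal form diag(1,1,1,1,1,1,1,1,1,1,1,1,1,1,1,1,1,2).

Computing H_k = (kernel of ∂_k) / (image of ∂_{k+1}):

  H_0: rank C_0 − rank ∂_1 = 9 − 8 = 1, and the invariant factors of ∂_1 are all 1, so H_0 = Z.
  H_1: rank ker ∂_1 − rank ∂_2 = (27 − 8) − 18 = 1, and ∂_2 has invariant factor 2 > 1, so H_1 = Z ⊕ Z/2.
  H_2: rank ker ∂_2 − rank ∂_3 = (18 − 18) − 0 = 0, and there is no ∂_3, so H_2 = 0.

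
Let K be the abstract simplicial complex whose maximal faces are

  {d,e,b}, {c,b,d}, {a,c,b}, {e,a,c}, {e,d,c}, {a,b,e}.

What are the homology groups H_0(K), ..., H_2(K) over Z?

Order the vertices as a < b < c < d < e. Listing each simplex with vertices in this order, K has dimension 2 with simplices:

  0-simplices (5): a, b, c, d, e
  1-simplices (9): ab, ac, ae, bc, bd, be, cd, ce, de
  2-simplices (6): abc, abe, ace, bcd, bde, cde

giving chain groups C_0 ≅ Z^5, C_1 ≅ Z^9, C_2 ≅ Z^6.

∂_1: C_1 → C_0 is given by ∂[p,q] = [q] − [p].
The resulting 5×9 matrix has rank 4, and its Smith normal form has invariant factors (1,1,1,1).

The boundary map ∂_2: C_2 → C_1 maps a triangle to the signed sum of its edges. For instance
  ∂cde = de − ce + cd,
  ∂bcd = cd − bd + bc.
As a 9×6 matrix over Z this has rank 5, with invariant factors (1,1,1,1,1).

From H_k ≅ ker(∂_k) / im(∂_{k+1}) we obtain:

  H_0: rank C_0 − rank ∂_1 = 5 − 4 = 1, and the invariant factors of ∂_1 are all 1, so H_0 = Z.
  H_1: rank ker ∂_1 − rank ∂_2 = (9 − 4) − 5 = 0, and the invariant factors of ∂_2 are all 1, so H_1 = 0.
  H_2: rank ker ∂_2 − rank ∂_3 = (6 − 5) − 0 = 1, and there is no ∂_3, so H_2 = Z.

As a check, the Euler characteristic is 5 − 9 + 6 = 2, which agrees with 1 − 0 + 1 = 2.

H_0 ≅ Z,  H_1 = 0,  H_2 ≅ Z.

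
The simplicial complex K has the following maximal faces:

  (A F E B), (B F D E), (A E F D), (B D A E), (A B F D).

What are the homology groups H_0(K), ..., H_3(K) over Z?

K has 5 vertices, 10 edges, 10 triangles, 5 3-simplices.
rank ∂_0 = 0, rank ∂_1 = 4 ⇒ b_0 = 5 − 0 − 4 = 1; all invariant factors of ∂_1 are 1 so no torsion. So H_0 ≅ Z.
rank ∂_1 = 4, rank ∂_2 = 6 ⇒ b_1 = 10 − 4 − 6 = 0; all invariant factors of ∂_2 are 1 so no torsion. So H_1 ≅ 0.
rank ∂_2 = 6, rank ∂_3 = 4 ⇒ b_2 = 10 − 6 − 4 = 0; all invariant factors of ∂_3 are 1 so no torsion. So H_2 ≅ 0.
rank ∂_3 = 4, rank ∂_4 = 0 ⇒ b_3 = 5 − 4 − 0 = 1. So H_3 ≅ Z.

H_0 ≅ Z,  H_1 = 0,  H_2 = 0,  H_3 ≅ Z.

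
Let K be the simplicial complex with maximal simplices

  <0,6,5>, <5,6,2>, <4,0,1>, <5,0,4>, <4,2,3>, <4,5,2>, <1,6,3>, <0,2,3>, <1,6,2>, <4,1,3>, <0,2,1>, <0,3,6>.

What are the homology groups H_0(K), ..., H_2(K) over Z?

H_0 ≅ Z,  H_1 ≅ Z/2,  H_2 = 0.

We work with the vertex ordering 0 < 1 < 2 < 3 < 4 < 5 < 6. The simplices of K, each written with vertices in increasing order, are:

  0-simplices (7): [0], [1], [2], [3], [4], [5], [6]
  1-simplices (18): [0,1], [0,2], [0,3], [0,4], [0,5], [0,6], [1,2], [1,3], [1,4], [1,6], [2,3], [2,4], [2,5], [2,6], [3,4], [3,6], [4,5], [5,6]
  2-simplices (12): [0,1,2], [0,1,4], [0,2,3], [0,3,6], [0,4,5], [0,5,6], [1,2,6], [1,3,4], [1,3,6], [2,3,4], [2,4,5], [2,5,6]

giving chain groups C_0 ≅ Z^7, C_1 ≅ Z^18, C_2 ≅ Z^12.

∂_1: C_1 → C_0 maps an edge to its endpoints' difference, ∂[p,q] = q − p. For instance
  ∂[2,5] = [5] − [2].
The resulting 7×18 matrix has rank 6, and its Smith normal form has invariant factors (1,1,1,1,1,1).

Boundary ∂_2: C_2 → C_1 sends each 2-simplex [p,q,r] to [q,r] − [p,r] + [p,q]. For instance
  ∂[1,3,6] = [3,6] − [1,6] + [1,3],
  ∂[0,1,4] = [1,4] − [0,4] + [0,1].
The 18×12 boundary matrix has rank 12 and Smith normal form diag(1,1,1,1,1,1,1,1,1,1,1,2).

Reading off H_k = ker ∂_k / im ∂_{k+1}:

  H_0: rank C_0 − rank ∂_1 = 7 − 6 = 1, and the invariant factors of ∂_1 are all 1, so H_0 ≅ Z.
  H_1: rank ker ∂_1 − rank ∂_2 = (18 − 6) − 12 = 0, and ∂_2 has invariant factor 2 > 1, so H_1 ≅ Z/2.
  H_2: rank ker ∂_2 − rank ∂_3 = (12 − 12) − 0 = 0, and there is no ∂_3, so H_2 ≅ 0.

As a check, the Euler characteristic is 7 − 18 + 12 = 1, which agrees with 1 − 0 + 0 = 1.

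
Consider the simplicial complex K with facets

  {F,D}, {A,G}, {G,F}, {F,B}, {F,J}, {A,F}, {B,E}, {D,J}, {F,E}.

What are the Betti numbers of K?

b_0 = 1, b_1 = 3.

We work with the vertex ordering A < B < D < E < F < G < J. The simplices of K, each written with vertices in increasing order, are:

  0-simplices (7): A, B, D, E, F, G, J
  1-simplices (9): AF, AG, BE, BF, DF, DJ, EF, FG, FJ

giving chain groups C_0 ≅ Z^7, C_1 ≅ Z^9.

The boundary map ∂_1: C_1 → C_0 sends each edge [p,q] (with p < q) to q − p. For instance
  ∂DJ = J − D.
This gives a 7×9 integer matrix of rank 6; reducing to Smith normal form yields diagonal entries (1,1,1,1,1,1).

From H_k ≅ ker(∂_k) / im(∂_{k+1}) we obtain:

  H_0: rank C_0 − rank ∂_1 = 7 − 6 = 1, and the invariant factors of ∂_1 are all 1, so H_0 ≅ Z.
  H_1: rank ker ∂_1 − rank ∂_2 = (9 − 6) − 0 = 3, and there is no ∂_2, so H_1 ≅ Z^3.

As a check, the Euler characteristic is 7 − 9 = -2, which agrees with 1 − 3 = -2.

Hence the Betti numbers are b_0 = 1, b_1 = 3.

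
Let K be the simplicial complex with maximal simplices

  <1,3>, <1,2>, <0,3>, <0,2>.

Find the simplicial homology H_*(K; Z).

Take the total order 0 < 1 < 2 < 3 on the vertex set. Then K (dimension 1) consists of the simplices:

  0-simplices (4): [0], [1], [2], [3]
  1-simplices (4): [0,2], [0,3], [1,2], [1,3]

giving chain groups C_0 ≅ Z^4, C_1 ≅ Z^4.

The boundary map ∂_1: C_1 → C_0 sends each edge [p,q] (with p < q) to q − p.
The 4×4 boundary matrix has rank 3 and Smith normal form diag(1,1,1).

Computing H_k = (kernel of ∂_k) / (image of ∂_{k+1}):

  H_0: rank C_0 − rank ∂_1 = 4 − 3 = 1, and the invariant factors of ∂_1 are all 1, so H_0 ≅ Z.
  H_1: rank ker ∂_1 − rank ∂_2 = (4 − 3) − 0 = 1, and there is no ∂_2, so H_1 ≅ Z.

H_0 ≅ Z,  H_1 ≅ Z.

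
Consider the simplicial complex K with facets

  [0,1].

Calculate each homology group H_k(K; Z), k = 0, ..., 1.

Order the vertices as 0 < 1. Listing each simplex with vertices in this order, K has dimension 1 with simplices:

  0-simplices (2): [0], [1]
  1-simplices (1): [0,1]

giving chain groups C_0 ≅ Z^2, C_1 ≅ Z^1.

The boundary map ∂_1: C_1 → C_0 maps an edge to its endpoints' difference, ∂[p,q] = q − p.
The resulting 2×1 matrix has rank 1, and its Smith normal form has invariant factors (1).

Reading off H_k = ker ∂_k / im ∂_{k+1}:

  H_0: rank C_0 − rank ∂_1 = 2 − 1 = 1, and the invariant factors of ∂_1 are all 1, so H_0 = Z.
  H_1: rank ker ∂_1 − rank ∂_2 = (1 − 1) − 0 = 0, and there is no ∂_2, so H_1 = 0.

H_0 ≅ Z,  H_1 = 0.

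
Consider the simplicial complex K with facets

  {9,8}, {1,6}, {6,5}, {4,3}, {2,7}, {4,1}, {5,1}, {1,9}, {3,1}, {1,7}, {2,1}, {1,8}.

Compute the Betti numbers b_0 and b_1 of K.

b_0 = 1, b_1 = 4.

Order the vertices as 1 < 2 < 3 < 4 < 5 < 6 < 7 < 8 < 9. Listing each simplex with vertices in this order, K has dimension 1 with simplices:

  0-simplices (9): [1], [2], [3], [4], [5], [6], [7], [8], [9]
  1-simplices (12): [1,2], [1,3], [1,4], [1,5], [1,6], [1,7], [1,8], [1,9], [2,7], [3,4], [5,6], [8,9]

giving chain groups C_0 ≅ Z^9, C_1 ≅ Z^12.

∂_1: C_1 → C_0 maps an edge to its endpoints' difference, ∂[p,q] = q − p. For instance
  ∂[1,8] = [8] − [1].
The resulting 9×12 matrix has rank 8, and its Smith normal form has invariant factors (1,1,1,1,1,1,1,1).

Reading off H_k = ker ∂_k / im ∂_{k+1}:

  H_0: rank C_0 − rank ∂_1 = 9 − 8 = 1, and the invariant factors of ∂_1 are all 1, so H_0 = Z.
  H_1: rank ker ∂_1 − rank ∂_2 = (12 − 8) − 0 = 4, and there is no ∂_2, so H_1 = Z^4.

(K is a triangulation of a wedge of 4 circles.)

Hence the Betti numbers are b_0 = 1, b_1 = 4.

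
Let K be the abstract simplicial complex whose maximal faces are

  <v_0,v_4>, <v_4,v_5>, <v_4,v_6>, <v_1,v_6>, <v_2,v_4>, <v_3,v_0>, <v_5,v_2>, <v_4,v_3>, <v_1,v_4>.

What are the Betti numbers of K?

K has 7 vertices, 9 edges.
rank ∂_0 = 0, rank ∂_1 = 6 ⇒ b_0 = 7 − 0 − 6 = 1; all invariant factors of ∂_1 are 1 so no torsion. So H_0 = Z.
rank ∂_1 = 6, rank ∂_2 = 0 ⇒ b_1 = 9 − 6 − 0 = 3. So H_1 = Z^3.

b_0 = 1, b_1 = 3.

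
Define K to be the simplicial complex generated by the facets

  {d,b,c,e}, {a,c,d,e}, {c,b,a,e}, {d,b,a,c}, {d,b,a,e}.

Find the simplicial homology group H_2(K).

K has 5 vertices, 10 edges, 10 triangles, 5 3-simplices.
rank ∂_2 = 6, rank ∂_3 = 4 ⇒ b_2 = 10 − 6 − 4 = 0; all invariant factors of ∂_3 are 1 so no torsion. So H_2 ≅ 0.

H_2 = 0.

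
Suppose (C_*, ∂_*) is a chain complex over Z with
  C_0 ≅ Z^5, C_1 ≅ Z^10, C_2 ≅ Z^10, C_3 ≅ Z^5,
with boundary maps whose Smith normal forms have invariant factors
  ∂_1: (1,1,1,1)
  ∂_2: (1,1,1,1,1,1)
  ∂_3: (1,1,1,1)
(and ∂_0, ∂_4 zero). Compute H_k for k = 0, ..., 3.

H_0: b_0 = 5 − 0 − 4 = 1; torsion from ∂_1 factors > 1: none. So H_0 = Z.
H_1: b_1 = 10 − 4 − 6 = 0; torsion from ∂_2 factors > 1: none. So H_1 = 0.
H_2: b_2 = 10 − 6 − 4 = 0; torsion from ∂_3 factors > 1: none. So H_2 = 0.
H_3: b_3 = 5 − 4 − 0 = 1; torsion from ∂_4 factors > 1: none. So H_3 = Z.

H_0 = Z,  H_1 = 0,  H_2 = 0,  H_3 = Z.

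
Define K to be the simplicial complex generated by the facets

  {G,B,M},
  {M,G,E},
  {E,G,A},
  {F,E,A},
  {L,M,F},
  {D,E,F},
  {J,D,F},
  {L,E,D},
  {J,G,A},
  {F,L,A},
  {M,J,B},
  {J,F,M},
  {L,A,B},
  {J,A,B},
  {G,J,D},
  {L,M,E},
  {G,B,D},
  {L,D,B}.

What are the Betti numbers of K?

b_0 = 1, b_1 = 1, b_2 = 0.

Fix the vertex order A < B < D < E < F < G < J < L < M and write every simplex with vertices in increasing order. Then dim K = 2 and the simplices of K are:

  0-simplices (9): A, B, D, E, F, G, J, L, M
  1-simplices (27): AB, AE, AF, AG, AJ, AL, BD, BG, BJ, BL, BM, DE, DF, DG, DJ, DL, EF, EG, EL, EM, FJ, FL, FM, GJ, GM, JM, LM
  2-simplices (18): ABJ, ABL, AEF, AEG, AFL, AGJ, BDG, BDL, BGM, BJM, DEF, DEL, DFJ, DGJ, EGM, ELM, FJM, FLM

so the chain groups are C_0 ≅ Z^9, C_1 ≅ Z^27, C_2 ≅ Z^18.

Boundary ∂_1: C_1 → C_0 maps an edge to its endpoints' difference, ∂[p,q] = q − p.
The 9×27 boundary matrix has rank 8 and Smith normal form diag(1,1,1,1,1,1,1,1).

The boundary map ∂_2: C_2 → C_1 acts by ∂[p,q,r] = [q,r] − [p,r] + [p,q]. For instance
  ∂ELM = LM − EM + EL,
  ∂EGM = GM − EM + EG.
The resulting 27×18 matrix has rank 18, and its Smith normal form has invariant factors (1,1,1,1,1,1,1,1,1,1,1,1,1,1,1,1,1,2).

From H_k ≅ ker(∂_k) / im(∂_{k+1}) we obtain:

  H_0: rank C_0 − rank ∂_1 = 9 − 8 = 1, and the invariant factors of ∂_1 are all 1, so H_0 = Z.
  H_1: rank ker ∂_1 − rank ∂_2 = (27 − 8) − 18 = 1, and ∂_2 has invariant factor 2 > 1, so H_1 = Z ⊕ Z/2.
  H_2: rank ker ∂_2 − rank ∂_3 = (18 − 18) − 0 = 0, and there is no ∂_3, so H_2 = 0.

Hence the Betti numbers are b_0 = 1, b_1 = 1, b_2 = 0.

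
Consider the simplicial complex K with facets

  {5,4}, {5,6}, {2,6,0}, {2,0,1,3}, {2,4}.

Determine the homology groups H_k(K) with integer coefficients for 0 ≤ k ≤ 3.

H_0 ≅ Z,  H_1 ≅ Z,  H_2 = 0,  H_3 = 0.

Fix the vertex order 0 < 1 < 2 < 3 < 4 < 5 < 6 and write every simplex with vertices in increasing order. Then dim K = 3 and the simplices of K are:

  0-simplices (7): [0], [1], [2], [3], [4], [5], [6]
  1-simplices (11): [0,1], [0,2], [0,3], [0,6], [1,2], [1,3], [2,3], [2,4], [2,6], [4,5], [5,6]
  2-simplices (5): [0,1,2], [0,1,3], [0,2,3], [0,2,6], [1,2,3]
  3-simplices (1): [0,1,2,3]

Hence C_0 ≅ Z^7, C_1 ≅ Z^11, C_2 ≅ Z^5, C_3 ≅ Z^1.

∂_1: C_1 → C_0 sends each edge [p,q] (with p < q) to q − p. For instance
  ∂[0,2] = [2] − [0].
The resulting 7×11 matrix has rank 6, and its Smith normal form has invariant factors (1,1,1,1,1,1).

The boundary map ∂_2: C_2 → C_1 acts by ∂[p,q,r] = [q,r] − [p,r] + [p,q]. For instance
  ∂[0,1,2] = [1,2] − [0,2] + [0,1],
  ∂[1,2,3] = [2,3] − [1,3] + [1,2].
The resulting 11×5 matrix has rank 4, and its Smith normal form has invariant factors (1,1,1,1).

∂_3: C_3 → C_2 sends each 3-simplex σ to the alternating sum Σ_i (−1)^i (σ with its i-th vertex removed). For instance
  ∂[0,1,2,3] = [1,2,3] − [0,2,3] + [0,1,3] − [0,1,2].
This gives a 5×1 integer matrix of rank 1; reducing to Smith normal form yields diagonal entries (1).

Reading off H_k = ker ∂_k / im ∂_{k+1}:

  H_0: rank C_0 − rank ∂_1 = 7 − 6 = 1, and the invariant factors of ∂_1 are all 1, so H_0 = Z.
  H_1: rank ker ∂_1 − rank ∂_2 = (11 − 6) − 4 = 1, and the invariant factors of ∂_2 are all 1, so H_1 = Z.
  H_2: rank ker ∂_2 − rank ∂_3 = (5 − 4) − 1 = 0, and the invariant factors of ∂_3 are all 1, so H_2 = 0.
  H_3: rank ker ∂_3 − rank ∂_4 = (1 − 1) − 0 = 0, and there is no ∂_4, so H_3 = 0.

As a check, the Euler characteristic is 7 − 11 + 5 − 1 = 0, which agrees with 1 − 1 + 0 − 0 = 0.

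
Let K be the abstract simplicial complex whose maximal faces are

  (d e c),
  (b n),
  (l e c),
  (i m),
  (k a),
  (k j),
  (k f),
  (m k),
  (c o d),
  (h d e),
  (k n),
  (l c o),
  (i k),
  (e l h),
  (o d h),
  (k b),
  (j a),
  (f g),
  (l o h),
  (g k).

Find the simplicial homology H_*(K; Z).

H_0 ≅ Z^2,  H_1 ≅ Z^4,  H_2 ≅ Z.

Order the vertices as a < b < c < d < e < f < g < h < i < j < k < l < m < n < o. Listing each simplex with vertices in this order, K has dimension 2 with simplices:

  0-simplices (15): a, b, c, d, e, f, g, h, i, j, k, l, m, n, o
  1-simplices (24): aj, ak, bk, bn, cd, ce, cl, co, de, dh, do, eh, el, fg, fk, gk, hl, ho, ik, im, jk, km, kn, lo
  2-simplices (8): cde, cdo, cel, clo, deh, dho, ehl, hlo

giving chain groups C_0 ≅ Z^15, C_1 ≅ Z^24, C_2 ≅ Z^8.

∂_1: C_1 → C_0 maps an edge to its endpoints' difference, ∂[p,q] = q − p.
The 15×24 boundary matrix has rank 13 and Smith normal form diag(1,1,1,1,1,1,1,1,1,1,1,1,1).

Boundary ∂_2: C_2 → C_1 maps a triangle to the signed sum of its edges. For instance
  ∂deh = eh − dh + de,
  ∂cel = el − cl + ce.
As a 24×8 matrix over Z this has rank 7, with invariant factors (1,1,1,1,1,1,1).

Computing H_k = (kernel of ∂_k) / (image of ∂_{k+1}):

  H_0: rank C_0 − rank ∂_1 = 15 − 13 = 2, and the invariant factors of ∂_1 are all 1, so H_0 ≅ Z^2.
  H_1: rank ker ∂_1 − rank ∂_2 = (24 − 13) − 7 = 4, and the invariant factors of ∂_2 are all 1, so H_1 ≅ Z^4.
  H_2: rank ker ∂_2 − rank ∂_3 = (8 − 7) − 0 = 1, and there is no ∂_3, so H_2 ≅ Z.

As a check, the Euler characteristic is 15 − 24 + 8 = -1, which agrees with 2 − 4 + 1 = -1.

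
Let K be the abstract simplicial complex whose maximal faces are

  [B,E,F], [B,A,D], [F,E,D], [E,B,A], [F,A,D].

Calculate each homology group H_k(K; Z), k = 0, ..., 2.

Fix the vertex order A < B < D < E < F and write every simplex with vertices in increasing order. Then dim K = 2 and the simplices of K are:

  0-simplices (5): A, B, D, E, F
  1-simplices (10): AB, AD, AE, AF, BD, BE, BF, DE, DF, EF
  2-simplices (5): ABD, ABE, ADF, BEF, DEF

so the chain groups are C_0 ≅ Z^5, C_1 ≅ Z^10, C_2 ≅ Z^5.

Boundary ∂_1: C_1 → C_0 is given by ∂[p,q] = [q] − [p].
As a 5×10 matrix over Z this has rank 4, with invariant factors (1,1,1,1).

∂_2: C_2 → C_1 acts by ∂[p,q,r] = [q,r] − [p,r] + [p,q]. For instance
  ∂ABE = BE − AE + AB,
  ∂ABD = BD − AD + AB.
As a 10×5 matrix over Z this has rank 5, with invariant factors (1,1,1,1,1).

Computing H_k = (kernel of ∂_k) / (image of ∂_{k+1}):

  H_0: rank C_0 − rank ∂_1 = 5 − 4 = 1, and the invariant factors of ∂_1 are all 1, so H_0 = Z.
  H_1: rank ker ∂_1 − rank ∂_2 = (10 − 4) − 5 = 1, and the invariant factors of ∂_2 are all 1, so H_1 = Z.
  H_2: rank ker ∂_2 − rank ∂_3 = (5 − 5) − 0 = 0, and there is no ∂_3, so H_2 = 0.

H_0 ≅ Z,  H_1 ≅ Z,  H_2 = 0.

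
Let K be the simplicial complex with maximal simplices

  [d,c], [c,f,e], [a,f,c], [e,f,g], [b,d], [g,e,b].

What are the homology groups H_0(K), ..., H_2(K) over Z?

H_0 = Z,  H_1 = Z,  H_2 = 0.

K has 7 vertices, 11 edges, 4 triangles.
rank ∂_0 = 0, rank ∂_1 = 6 ⇒ b_0 = 7 − 0 − 6 = 1; all invariant factors of ∂_1 are 1 so no torsion. So H_0 ≅ Z.
rank ∂_1 = 6, rank ∂_2 = 4 ⇒ b_1 = 11 − 6 − 4 = 1; all invariant factors of ∂_2 are 1 so no torsion. So H_1 ≅ Z.
rank ∂_2 = 4, rank ∂_3 = 0 ⇒ b_2 = 4 − 4 − 0 = 0. So H_2 ≅ 0.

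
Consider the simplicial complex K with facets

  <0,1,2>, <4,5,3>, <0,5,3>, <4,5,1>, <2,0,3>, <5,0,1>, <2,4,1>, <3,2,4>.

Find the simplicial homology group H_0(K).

Fix the vertex order 0 < 1 < 2 < 3 < 4 < 5 and write every simplex with vertices in increasing order. Then dim K = 2 and the simplices of K are:

  0-simplices (6): [0], [1], [2], [3], [4], [5]
  1-simplices (12): [0,1], [0,2], [0,3], [0,5], [1,2], [1,4], [1,5], [2,3], [2,4], [3,4], [3,5], [4,5]
  2-simplices (8): [0,1,2], [0,1,5], [0,2,3], [0,3,5], [1,2,4], [1,4,5], [2,3,4], [3,4,5]

Hence C_0 ≅ Z^6, C_1 ≅ Z^12, C_2 ≅ Z^8.

∂_1: C_1 → C_0 sends each edge [p,q] (with p < q) to q − p.
As a 6×12 matrix over Z this has rank 5, with invariant factors (1,1,1,1,1).

∂_2: C_2 → C_1 maps a triangle to the signed sum of its edges. For instance
  ∂[0,3,5] = [3,5] − [0,5] + [0,3],
  ∂[0,1,5] = [1,5] − [0,5] + [0,1].
As a 12×8 matrix over Z this has rank 7, with invariant factors (1,1,1,1,1,1,1).

From H_k ≅ ker(∂_k) / im(∂_{k+1}) we obtain:

  H_0: rank C_0 − rank ∂_1 = 6 − 5 = 1, and the invariant factors of ∂_1 are all 1, so H_0 ≅ Z.

H_0 = Z.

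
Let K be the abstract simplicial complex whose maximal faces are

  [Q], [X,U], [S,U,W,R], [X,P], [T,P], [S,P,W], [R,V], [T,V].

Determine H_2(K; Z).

Fix the vertex order P < Q < R < S < T < U < V < W < X and write every simplex with vertices in increasing order. Then dim K = 3 and the simplices of K are:

  0-simplices (9): P, Q, R, S, T, U, V, W, X
  1-simplices (13): PS, PT, PW, PX, RS, RU, RV, RW, SU, SW, TV, UW, UX
  2-simplices (5): PSW, RSU, RSW, RUW, SUW
  3-simplices (1): RSUW

giving chain groups C_0 ≅ Z^9, C_1 ≅ Z^13, C_2 ≅ Z^5, C_3 ≅ Z^1.

The boundary map ∂_1: C_1 → C_0 maps an edge to its endpoints' difference, ∂[p,q] = q − p. For instance
  ∂UW = W − U.
As a 9×13 matrix over Z this has rank 7, with invariant factors (1,1,1,1,1,1,1).

∂_2: C_2 → C_1 sends each 2-simplex [p,q,r] to [q,r] − [p,r] + [p,q]. For instance
  ∂PSW = SW − PW + PS,
  ∂RSU = SU − RU + RS.
As a 13×5 matrix over Z this has rank 4, with invariant factors (1,1,1,1).

The boundary map ∂_3: C_3 → C_2 sends each 3-simplex σ to the alternating sum Σ_i (−1)^i (σ with its i-th vertex removed). For instance
  ∂RSUW = SUW − RUW + RSW − RSU.
As a 5×1 matrix over Z this has rank 1, with invariant factors (1).

Computing H_k = (kernel of ∂_k) / (image of ∂_{k+1}):

  H_2: rank ker ∂_2 − rank ∂_3 = (5 − 4) − 1 = 0, and the invariant factors of ∂_3 are all 1, so H_2 = 0.

H_2 = 0.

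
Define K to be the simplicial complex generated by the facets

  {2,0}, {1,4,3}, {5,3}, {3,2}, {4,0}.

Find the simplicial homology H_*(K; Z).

H_0 = Z,  H_1 = Z,  H_2 = 0.

We work with the vertex ordering 0 < 1 < 2 < 3 < 4 < 5. The simplices of K, each written with vertices in increasing order, are:

  0-simplices (6): [0], [1], [2], [3], [4], [5]
  1-simplices (7): [0,2], [0,4], [1,3], [1,4], [2,3], [3,4], [3,5]
  2-simplices (1): [1,3,4]

so the chain groups are C_0 ≅ Z^6, C_1 ≅ Z^7, C_2 ≅ Z^1.

Boundary ∂_1: C_1 → C_0 maps an edge to its endpoints' difference, ∂[p,q] = q − p. For instance
  ∂[2,3] = [3] − [2].
The resulting 6×7 matrix has rank 5, and its Smith normal form has invariant factors (1,1,1,1,1).

∂_2: C_2 → C_1 acts by ∂[p,q,r] = [q,r] − [p,r] + [p,q]. For instance
  ∂[1,3,4] = [3,4] − [1,4] + [1,3].
This gives a 7×1 integer matrix of rank 1; reducing to Smith normal form yields diagonal entries (1).

Reading off H_k = ker ∂_k / im ∂_{k+1}:

  H_0: rank C_0 − rank ∂_1 = 6 − 5 = 1, and the invariant factors of ∂_1 are all 1, so H_0 = Z.
  H_1: rank ker ∂_1 − rank ∂_2 = (7 − 5) − 1 = 1, and the invariant factors of ∂_2 are all 1, so H_1 = Z.
  H_2: rank ker ∂_2 − rank ∂_3 = (1 − 1) − 0 = 0, and there is no ∂_3, so H_2 = 0.

As a check, the Euler characteristic is 6 − 7 + 1 = 0, which agrees with 1 − 1 + 0 = 0.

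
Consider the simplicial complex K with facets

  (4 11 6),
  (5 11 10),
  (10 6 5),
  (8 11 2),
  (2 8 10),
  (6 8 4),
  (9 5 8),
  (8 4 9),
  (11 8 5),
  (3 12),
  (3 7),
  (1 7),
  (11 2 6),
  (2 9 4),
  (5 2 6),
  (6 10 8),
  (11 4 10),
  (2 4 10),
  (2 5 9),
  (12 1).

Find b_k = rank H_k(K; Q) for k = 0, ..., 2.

We work with the vertex ordering 1 < 2 < 3 < 4 < 5 < 6 < 7 < 8 < 9 < 10 < 11 < 12. The simplices of K, each written with vertices in increasing order, are:

  0-simplices (12): [1], [2], [3], [4], [5], [6], [7], [8], [9], [10], [11], [12]
  1-simplices (28): (28 of them)
  2-simplices (16): [2,4,9], [2,4,10], [2,5,6], [2,5,9], [2,6,11], [2,8,10], [2,8,11], [4,6,8], [4,6,11], [4,8,9], [4,10,11], [5,6,10], [5,8,9], [5,8,11], [5,10,11], [6,8,10]

giving chain groups C_0 ≅ Z^12, C_1 ≅ Z^28, C_2 ≅ Z^16.

∂_1: C_1 → C_0 sends each edge [p,q] (with p < q) to q − p.
The resulting 12×28 matrix has rank 10, and its Smith normal form has invariant factors (1,1,1,1,1,1,1,1,1,1).

Boundary ∂_2: C_2 → C_1 acts by ∂[p,q,r] = [q,r] − [p,r] + [p,q]. For instance
  ∂[2,8,10] = [8,10] − [2,10] + [2,8],
  ∂[5,8,9] = [8,9] − [5,9] + [5,8].
This gives a 28×16 integer matrix of rank 15; reducing to Smith normal form yields diagonal entries (1,1,1,1,1,1,1,1,1,1,1,1,1,1,1).

Computing H_k = (kernel of ∂_k) / (image of ∂_{k+1}):

  H_0: rank C_0 − rank ∂_1 = 12 − 10 = 2, and the invariant factors of ∂_1 are all 1, so H_0 = Z^2.
  H_1: rank ker ∂_1 − rank ∂_2 = (28 − 10) − 15 = 3, and the invariant factors of ∂_2 are all 1, so H_1 = Z^3.
  H_2: rank ker ∂_2 − rank ∂_3 = (16 − 15) − 0 = 1, and there is no ∂_3, so H_2 = Z.

Hence the Betti numbers are b_0 = 2, b_1 = 3, b_2 = 1.

b_0 = 2, b_1 = 3, b_2 = 1.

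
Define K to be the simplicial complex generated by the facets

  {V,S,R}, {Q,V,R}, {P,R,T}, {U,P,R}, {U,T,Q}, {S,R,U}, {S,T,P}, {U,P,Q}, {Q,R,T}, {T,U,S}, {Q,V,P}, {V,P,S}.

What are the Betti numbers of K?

b_0 = 1, b_1 = 0, b_2 = 0.

Fix the vertex order P < Q < R < S < T < U < V and write every simplex with vertices in increasing order. Then dim K = 2 and the simplices of K are:

  0-simplices (7): P, Q, R, S, T, U, V
  1-simplices (18): PQ, PR, PS, PT, PU, PV, QR, QT, QU, QV, RS, RT, RU, RV, ST, SU, SV, TU
  2-simplices (12): PQU, PQV, PRT, PRU, PST, PSV, QRT, QRV, QTU, RSU, RSV, STU

giving chain groups C_0 ≅ Z^7, C_1 ≅ Z^18, C_2 ≅ Z^12.

∂_1: C_1 → C_0 maps an edge to its endpoints' difference, ∂[p,q] = q − p. For instance
  ∂RS = S − R.
This gives a 7×18 integer matrix of rank 6; reducing to Smith normal form yields diagonal entries (1,1,1,1,1,1).

Boundary ∂_2: C_2 → C_1 maps a triangle to the signed sum of its edges. For instance
  ∂RSU = SU − RU + RS,
  ∂PRT = RT − PT + PR.
The resulting 18×12 matrix has rank 12, and its Smith normal form has invariant factors (1,1,1,1,1,1,1,1,1,1,1,2).

Computing H_k = (kernel of ∂_k) / (image of ∂_{k+1}):

  H_0: rank C_0 − rank ∂_1 = 7 − 6 = 1, and the invariant factors of ∂_1 are all 1, so H_0 ≅ Z.
  H_1: rank ker ∂_1 − rank ∂_2 = (18 − 6) − 12 = 0, and ∂_2 has invariant factor 2 > 1, so H_1 ≅ Z_2.
  H_2: rank ker ∂_2 − rank ∂_3 = (12 − 12) − 0 = 0, and there is no ∂_3, so H_2 ≅ 0.

As a check, the Euler characteristic is 7 − 18 + 12 = 1, which agrees with 1 − 0 + 0 = 1.

Hence the Betti numbers are b_0 = 1, b_1 = 0, b_2 = 0.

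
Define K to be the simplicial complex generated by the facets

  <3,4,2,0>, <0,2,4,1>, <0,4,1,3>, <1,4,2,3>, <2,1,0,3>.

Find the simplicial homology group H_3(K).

Order the vertices as 0 < 1 < 2 < 3 < 4. Listing each simplex with vertices in this order, K has dimension 3 with simplices:

  0-simplices (5): [0], [1], [2], [3], [4]
  1-simplices (10): [0,1], [0,2], [0,3], [0,4], [1,2], [1,3], [1,4], [2,3], [2,4], [3,4]
  2-simplices (10): [0,1,2], [0,1,3], [0,1,4], [0,2,3], [0,2,4], [0,3,4], [1,2,3], [1,2,4], [1,3,4], [2,3,4]
  3-simplices (5): [0,1,2,3], [0,1,2,4], [0,1,3,4], [0,2,3,4], [1,2,3,4]

so the chain groups are C_0 ≅ Z^5, C_1 ≅ Z^10, C_2 ≅ Z^10, C_3 ≅ Z^5.

The boundary map ∂_1: C_1 → C_0 maps an edge to its endpoints' difference, ∂[p,q] = q − p.
The resulting 5×10 matrix has rank 4, and its Smith normal form has invariant factors (1,1,1,1).

The boundary map ∂_2: C_2 → C_1 acts by ∂[p,q,r] = [q,r] − [p,r] + [p,q]. For instance
  ∂[1,2,4] = [2,4] − [1,4] + [1,2],
  ∂[0,2,3] = [2,3] − [0,3] + [0,2].
This gives a 10×10 integer matrix of rank 6; reducing to Smith normal form yields diagonal entries (1,1,1,1,1,1).

The boundary map ∂_3: C_3 → C_2 sends each 3-simplex σ to the alternating sum Σ_i (−1)^i (σ with its i-th vertex removed). For instance
  ∂[1,2,3,4] = [2,3,4] − [1,3,4] + [1,2,4] − [1,2,3],
  ∂[0,1,2,4] = [1,2,4] − [0,2,4] + [0,1,4] − [0,1,2].
The 10×5 boundary matrix has rank 4 and Smith normal form diag(1,1,1,1).

Now H_k = ker ∂_k / im ∂_{k+1}, so:

  H_3: rank ker ∂_3 − rank ∂_4 = (5 − 4) − 0 = 1, and there is no ∂_4, so H_3 ≅ Z.

(K is a triangulation of the 3-sphere S^3.)

H_3 = Z.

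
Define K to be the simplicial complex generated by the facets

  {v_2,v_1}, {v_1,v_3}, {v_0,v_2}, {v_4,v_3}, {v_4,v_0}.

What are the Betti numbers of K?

Take the total order v_0 < v_1 < v_2 < v_3 < v_4 on the vertex set. Then K (dimension 1) consists of the simplices:

  0-simplices (5): [v_0], [v_1], [v_2], [v_3], [v_4]
  1-simplices (5): [v_0,v_2], [v_0,v_4], [v_1,v_2], [v_1,v_3], [v_3,v_4]

so the chain groups are C_0 ≅ Z^5, C_1 ≅ Z^5.

The boundary map ∂_1: C_1 → C_0 maps an edge to its endpoints' difference, ∂[p,q] = q − p. For instance
  ∂[v_0,v_2] = [v_2] − [v_0].
The resulting 5×5 matrix has rank 4, and its Smith normal form has invariant factors (1,1,1,1).

Reading off H_k = ker ∂_k / im ∂_{k+1}:

  H_0: rank C_0 − rank ∂_1 = 5 − 4 = 1, and the invariant factors of ∂_1 are all 1, so H_0 = Z.
  H_1: rank ker ∂_1 − rank ∂_2 = (5 − 4) − 0 = 1, and there is no ∂_2, so H_1 = Z.

As a check, the Euler characteristic is 5 − 5 = 0, which agrees with 1 − 1 = 0.

Hence the Betti numbers are b_0 = 1, b_1 = 1.

b_0 = 1, b_1 = 1.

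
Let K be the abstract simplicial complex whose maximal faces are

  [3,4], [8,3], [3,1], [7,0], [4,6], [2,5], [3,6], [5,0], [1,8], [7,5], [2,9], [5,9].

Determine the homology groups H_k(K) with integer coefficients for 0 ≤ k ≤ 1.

H_0 = Z^2,  H_1 = Z^4.

Take the total order 0 < 1 < 2 < 3 < 4 < 5 < 6 < 7 < 8 < 9 on the vertex set. Then K (dimension 1) consists of the simplices:

  0-simplices (10): [0], [1], [2], [3], [4], [5], [6], [7], [8], [9]
  1-simplices (12): [0,5], [0,7], [1,3], [1,8], [2,5], [2,9], [3,4], [3,6], [3,8], [4,6], [5,7], [5,9]

Hence C_0 ≅ Z^10, C_1 ≅ Z^12.

The boundary map ∂_1: C_1 → C_0 maps an edge to its endpoints' difference, ∂[p,q] = q − p.
The 10×12 boundary matrix has rank 8 and Smith normal form diag(1,1,1,1,1,1,1,1).

From H_k ≅ ker(∂_k) / im(∂_{k+1}) we obtain:

  H_0: rank C_0 − rank ∂_1 = 10 − 8 = 2, and the invariant factors of ∂_1 are all 1, so H_0 = Z^2.
  H_1: rank ker ∂_1 − rank ∂_2 = (12 − 8) − 0 = 4, and there is no ∂_2, so H_1 = Z^4.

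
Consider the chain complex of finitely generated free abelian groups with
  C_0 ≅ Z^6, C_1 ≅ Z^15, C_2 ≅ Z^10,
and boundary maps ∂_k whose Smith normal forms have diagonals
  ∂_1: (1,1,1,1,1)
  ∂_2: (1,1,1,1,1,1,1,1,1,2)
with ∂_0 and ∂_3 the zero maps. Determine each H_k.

H_0 ≅ Z,  H_1 ≅ Z/2,  H_2 = 0.

H_0: b_0 = 6 − 0 − 5 = 1; torsion from ∂_1 factors > 1: none. So H_0 ≅ Z.
H_1: b_1 = 15 − 5 − 10 = 0; torsion from ∂_2 factors > 1: [2]. So H_1 ≅ Z/2.
H_2: b_2 = 10 − 10 − 0 = 0; torsion from ∂_3 factors > 1: none. So H_2 ≅ 0.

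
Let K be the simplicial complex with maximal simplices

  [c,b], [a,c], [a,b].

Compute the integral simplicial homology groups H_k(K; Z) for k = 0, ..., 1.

H_0 ≅ Z,  H_1 ≅ Z.

Order the vertices as a < b < c. Listing each simplex with vertices in this order, K has dimension 1 with simplices:

  0-simplices (3): a, b, c
  1-simplices (3): ab, ac, bc

so the chain groups are C_0 ≅ Z^3, C_1 ≅ Z^3.

The boundary map ∂_1: C_1 → C_0 sends each edge [p,q] (with p < q) to q − p.
This gives a 3×3 integer matrix of rank 2; reducing to Smith normal form yields diagonal entries (1,1).

Now H_k = ker ∂_k / im ∂_{k+1}, so:

  H_0: rank C_0 − rank ∂_1 = 3 − 2 = 1, and the invariant factors of ∂_1 are all 1, so H_0 ≅ Z.
  H_1: rank ker ∂_1 − rank ∂_2 = (3 − 2) − 0 = 1, and there is no ∂_2, so H_1 ≅ Z.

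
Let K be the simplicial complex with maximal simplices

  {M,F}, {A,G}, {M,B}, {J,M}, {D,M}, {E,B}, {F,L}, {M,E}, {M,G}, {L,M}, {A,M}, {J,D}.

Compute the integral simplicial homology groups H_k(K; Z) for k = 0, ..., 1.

Fix the vertex order A < B < D < E < F < G < J < L < M and write every simplex with vertices in increasing order. Then dim K = 1 and the simplices of K are:

  0-simplices (9): A, B, D, E, F, G, J, L, M
  1-simplices (12): AG, AM, BE, BM, DJ, DM, EM, FL, FM, GM, JM, LM

Hence C_0 ≅ Z^9, C_1 ≅ Z^12.

Boundary ∂_1: C_1 → C_0 maps an edge to its endpoints' difference, ∂[p,q] = q − p.
This gives a 9×12 integer matrix of rank 8; reducing to Smith normal form yields diagonal entries (1,1,1,1,1,1,1,1).

Now H_k = ker ∂_k / im ∂_{k+1}, so:

  H_0: rank C_0 − rank ∂_1 = 9 − 8 = 1, and the invariant factors of ∂_1 are all 1, so H_0 ≅ Z.
  H_1: rank ker ∂_1 − rank ∂_2 = (12 − 8) − 0 = 4, and there is no ∂_2, so H_1 ≅ Z^4.

(K is a triangulation of a wedge of 4 circles.)

H_0 ≅ Z,  H_1 ≅ Z^4.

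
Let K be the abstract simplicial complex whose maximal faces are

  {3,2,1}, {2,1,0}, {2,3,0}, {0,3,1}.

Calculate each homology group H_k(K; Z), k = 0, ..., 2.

Fix the vertex order 0 < 1 < 2 < 3 and write every simplex with vertices in increasing order. Then dim K = 2 and the simplices of K are:

  0-simplices (4): [0], [1], [2], [3]
  1-simplices (6): [0,1], [0,2], [0,3], [1,2], [1,3], [2,3]
  2-simplices (4): [0,1,2], [0,1,3], [0,2,3], [1,2,3]

Hence C_0 ≅ Z^4, C_1 ≅ Z^6, C_2 ≅ Z^4.

∂_1: C_1 → C_0 sends each edge [p,q] (with p < q) to q − p. For instance
  ∂[1,3] = [3] − [1].
The resulting 4×6 matrix has rank 3, and its Smith normal form has invariant factors (1,1,1).

∂_2: C_2 → C_1 acts by ∂[p,q,r] = [q,r] − [p,r] + [p,q]. For instance
  ∂[1,2,3] = [2,3] − [1,3] + [1,2],
  ∂[0,2,3] = [2,3] − [0,3] + [0,2].
The 6×4 boundary matrix has rank 3 and Smith normal form diag(1,1,1).

Computing H_k = (kernel of ∂_k) / (image of ∂_{k+1}):

  H_0: rank C_0 − rank ∂_1 = 4 − 3 = 1, and the invariant factors of ∂_1 are all 1, so H_0 = Z.
  H_1: rank ker ∂_1 − rank ∂_2 = (6 − 3) − 3 = 0, and the invariant factors of ∂_2 are all 1, so H_1 = 0.
  H_2: rank ker ∂_2 − rank ∂_3 = (4 − 3) − 0 = 1, and there is no ∂_3, so H_2 = Z.

As a check, the Euler characteristic is 4 − 6 + 4 = 2, which agrees with 1 − 0 + 1 = 2.
(K is a triangulation of the 2-sphere S^2.)

H_0 ≅ Z,  H_1 = 0,  H_2 ≅ Z.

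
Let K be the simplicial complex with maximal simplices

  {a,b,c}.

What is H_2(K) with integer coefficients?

Fix the vertex order a < b < c and write every simplex with vertices in increasing order. Then dim K = 2 and the simplices of K are:

  0-simplices (3): a, b, c
  1-simplices (3): ab, ac, bc
  2-simplices (1): abc

Hence C_0 ≅ Z^3, C_1 ≅ Z^3, C_2 ≅ Z^1.

The boundary map ∂_1: C_1 → C_0 maps an edge to its endpoints' difference, ∂[p,q] = q − p. For instance
  ∂ac = c − a.
This gives a 3×3 integer matrix of rank 2; reducing to Smith normal form yields diagonal entries (1,1).

Boundary ∂_2: C_2 → C_1 acts by ∂[p,q,r] = [q,r] − [p,r] + [p,q]. For instance
  ∂abc = bc − ac + ab.
As a 3×1 matrix over Z this has rank 1, with invariant factors (1).

From H_k ≅ ker(∂_k) / im(∂_{k+1}) we obtain:

  H_2: rank ker ∂_2 − rank ∂_3 = (1 − 1) − 0 = 0, and there is no ∂_3, so H_2 = 0.

H_2 = 0.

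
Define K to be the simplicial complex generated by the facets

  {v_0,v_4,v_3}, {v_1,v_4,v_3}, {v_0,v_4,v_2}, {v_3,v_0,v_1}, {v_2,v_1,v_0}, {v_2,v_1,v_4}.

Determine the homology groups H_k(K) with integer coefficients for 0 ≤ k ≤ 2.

We work with the vertex ordering v_0 < v_1 < v_2 < v_3 < v_4. The simplices of K, each written with vertices in increasing order, are:

  0-simplices (5): [v_0], [v_1], [v_2], [v_3], [v_4]
  1-simplices (9): [v_0,v_1], [v_0,v_2], [v_0,v_3], [v_0,v_4], [v_1,v_2], [v_1,v_3], [v_1,v_4], [v_2,v_4], [v_3,v_4]
  2-simplices (6): [v_0,v_1,v_2], [v_0,v_1,v_3], [v_0,v_2,v_4], [v_0,v_3,v_4], [v_1,v_2,v_4], [v_1,v_3,v_4]

so the chain groups are C_0 ≅ Z^5, C_1 ≅ Z^9, C_2 ≅ Z^6.

The boundary map ∂_1: C_1 → C_0 sends each edge [p,q] (with p < q) to q − p. For instance
  ∂[v_1,v_3] = [v_3] − [v_1].
This gives a 5×9 integer matrix of rank 4; reducing to Smith normal form yields diagonal entries (1,1,1,1).

Boundary ∂_2: C_2 → C_1 sends each 2-simplex [p,q,r] to [q,r] − [p,r] + [p,q]. For instance
  ∂[v_0,v_3,v_4] = [v_3,v_4] − [v_0,v_4] + [v_0,v_3],
  ∂[v_0,v_1,v_2] = [v_1,v_2] − [v_0,v_2] + [v_0,v_1].
This gives a 9×6 integer matrix of rank 5; reducing to Smith normal form yields diagonal entries (1,1,1,1,1).

From H_k ≅ ker(∂_k) / im(∂_{k+1}) we obtain:

  H_0: rank C_0 − rank ∂_1 = 5 − 4 = 1, and the invariant factors of ∂_1 are all 1, so H_0 = Z.
  H_1: rank ker ∂_1 − rank ∂_2 = (9 − 4) − 5 = 0, and the invariant factors of ∂_2 are all 1, so H_1 = 0.
  H_2: rank ker ∂_2 − rank ∂_3 = (6 − 5) − 0 = 1, and there is no ∂_3, so H_2 = Z.

H_0 = Z,  H_1 = 0,  H_2 = Z.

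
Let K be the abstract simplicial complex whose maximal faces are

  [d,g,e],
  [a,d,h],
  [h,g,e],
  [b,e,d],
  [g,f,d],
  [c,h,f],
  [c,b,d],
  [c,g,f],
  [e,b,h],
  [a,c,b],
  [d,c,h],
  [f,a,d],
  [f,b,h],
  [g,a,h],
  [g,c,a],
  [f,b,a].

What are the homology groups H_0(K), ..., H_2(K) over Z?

Take the total order a < b < c < d < e < f < g < h on the vertex set. Then K (dimension 2) consists of the simplices:

  0-simplices (8): a, b, c, d, e, f, g, h
  1-simplices (24): ab, ac, ad, af, ag, ah, bc, bd, be, bf, bh, cd, cf, cg, ch, de, df, dg, dh, eg, eh, fg, fh, gh
  2-simplices (16): abc, abf, acg, adf, adh, agh, bcd, bde, beh, bfh, cdh, cfg, cfh, deg, dfg, egh

so the chain groups are C_0 ≅ Z^8, C_1 ≅ Z^24, C_2 ≅ Z^16.

∂_1: C_1 → C_0 is given by ∂[p,q] = [q] − [p]. For instance
  ∂eg = g − e.
The resulting 8×24 matrix has rank 7, and its Smith normal form has invariant factors (1,1,1,1,1,1,1).

Boundary ∂_2: C_2 → C_1 maps a triangle to the signed sum of its edges. For instance
  ∂acg = cg − ag + ac,
  ∂beh = eh − bh + be.
As a 24×16 matrix over Z this has rank 15, with invariant factors (1,1,1,1,1,1,1,1,1,1,1,1,1,1,1).

Now H_k = ker ∂_k / im ∂_{k+1}, so:

  H_0: rank C_0 − rank ∂_1 = 8 − 7 = 1, and the invariant factors of ∂_1 are all 1, so H_0 = Z.
  H_1: rank ker ∂_1 − rank ∂_2 = (24 − 7) − 15 = 2, and the invariant factors of ∂_2 are all 1, so H_1 = Z^2.
  H_2: rank ker ∂_2 − rank ∂_3 = (16 − 15) − 0 = 1, and there is no ∂_3, so H_2 = Z.

H_0 ≅ Z,  H_1 ≅ Z^2,  H_2 ≅ Z.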